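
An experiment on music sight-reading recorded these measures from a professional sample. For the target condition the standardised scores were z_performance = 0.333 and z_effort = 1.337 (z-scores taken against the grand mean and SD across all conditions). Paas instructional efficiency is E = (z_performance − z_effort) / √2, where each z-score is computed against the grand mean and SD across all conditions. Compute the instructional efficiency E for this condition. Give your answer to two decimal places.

-0.71

z_P − z_E = 0.333 − 1.337 = -1.0040.
E = -1.0040 / √2 = -1.0040 / 1.41421 = -0.7099 ≈ -0.71.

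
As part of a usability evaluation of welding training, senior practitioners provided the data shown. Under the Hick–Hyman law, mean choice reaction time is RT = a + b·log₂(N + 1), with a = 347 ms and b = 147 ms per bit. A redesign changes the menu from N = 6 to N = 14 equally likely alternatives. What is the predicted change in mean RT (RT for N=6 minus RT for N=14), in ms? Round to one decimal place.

RT(6) = 347 + 147·log₂(7) = 347 + 147·2.8074 = 759.6878 ms.
RT(14) = 347 + 147·log₂(15) = 347 + 147·3.9069 = 921.3143 ms.
Difference = 759.6878 − 921.3143 = -161.6265 ≈ -161.6 ms.

-161.6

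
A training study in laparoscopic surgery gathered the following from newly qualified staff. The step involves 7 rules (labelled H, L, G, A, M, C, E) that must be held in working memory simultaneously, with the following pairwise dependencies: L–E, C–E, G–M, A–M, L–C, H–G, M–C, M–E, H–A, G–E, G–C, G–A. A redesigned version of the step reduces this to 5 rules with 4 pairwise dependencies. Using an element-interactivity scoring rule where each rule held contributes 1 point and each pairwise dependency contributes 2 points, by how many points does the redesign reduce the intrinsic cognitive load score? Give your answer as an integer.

Original: 7 × 1 + 12 × 2 = 7 + 24 = 31.
Redesigned: 5 × 1 + 4 × 2 = 5 + 8 = 13.
Reduction = 31 − 13 = 18.

18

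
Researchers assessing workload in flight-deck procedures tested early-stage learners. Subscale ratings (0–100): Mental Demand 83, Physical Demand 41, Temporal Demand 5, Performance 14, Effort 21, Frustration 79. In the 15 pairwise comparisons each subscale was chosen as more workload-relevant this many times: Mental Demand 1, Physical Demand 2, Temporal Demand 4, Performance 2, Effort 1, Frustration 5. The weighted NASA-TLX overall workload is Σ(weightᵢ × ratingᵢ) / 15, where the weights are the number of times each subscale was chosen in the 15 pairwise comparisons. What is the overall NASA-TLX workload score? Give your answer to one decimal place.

The tallies are the weights (they sum to 15).
Weighted sum = 1·83 + 2·41 + 4·5 + 2·14 + 1·21 + 5·79
            = 83 + 82 + 20 + 28 + 21 + 395 = 629.
Overall workload = 629 / 15 = 41.9333 ≈ 41.9.

41.9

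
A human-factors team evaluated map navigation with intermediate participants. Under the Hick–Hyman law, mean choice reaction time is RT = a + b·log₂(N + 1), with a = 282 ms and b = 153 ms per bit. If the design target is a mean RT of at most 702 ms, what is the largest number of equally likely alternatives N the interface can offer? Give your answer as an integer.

Set 282 + 153·log₂(N + 1) ≤ 702.
log₂(N + 1) ≤ (702 − 282) / 153 = 2.7451.
N + 1 ≤ 2^2.7451 = 6.7044.
N ≤ 5.7044, so the largest integer N is 5.

5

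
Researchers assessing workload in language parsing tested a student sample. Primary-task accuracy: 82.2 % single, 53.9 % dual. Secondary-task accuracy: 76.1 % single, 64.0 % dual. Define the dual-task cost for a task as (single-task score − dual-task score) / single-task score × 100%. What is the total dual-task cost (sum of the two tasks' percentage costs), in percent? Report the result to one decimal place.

Primary cost = (82.2 − 53.9) / 82.2 × 100% = 34.4282%.
Secondary cost = (76.1 − 64.0) / 76.1 × 100% = 15.9001%.
Total = 34.4282% + 15.9001% = 50.3283% ≈ 50.3%.

50.3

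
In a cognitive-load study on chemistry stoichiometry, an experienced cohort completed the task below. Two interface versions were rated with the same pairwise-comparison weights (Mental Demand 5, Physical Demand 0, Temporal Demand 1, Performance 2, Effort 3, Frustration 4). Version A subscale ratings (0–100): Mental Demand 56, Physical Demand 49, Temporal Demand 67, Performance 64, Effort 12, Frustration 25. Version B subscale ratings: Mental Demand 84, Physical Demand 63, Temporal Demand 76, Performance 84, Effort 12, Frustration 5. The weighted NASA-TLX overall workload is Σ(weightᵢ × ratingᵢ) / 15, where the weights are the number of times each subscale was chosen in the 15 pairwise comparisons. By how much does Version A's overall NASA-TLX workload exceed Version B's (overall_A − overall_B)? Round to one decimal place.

Version A weighted sum = 5·56 + 0·49 + 1·67 + 2·64 + 3·12 + 4·25 = 280 + 0 + 67 + 128 + 36 + 100 = 611; overall_A = 611/15 = 40.7333.
Version B weighted sum = 5·84 + 0·63 + 1·76 + 2·84 + 3·12 + 4·5 = 420 + 0 + 76 + 168 + 36 + 20 = 720; overall_B = 720/15 = 48.0000.
Difference = 40.7333 − 48.0000 = -7.2667 ≈ -7.3.

-7.3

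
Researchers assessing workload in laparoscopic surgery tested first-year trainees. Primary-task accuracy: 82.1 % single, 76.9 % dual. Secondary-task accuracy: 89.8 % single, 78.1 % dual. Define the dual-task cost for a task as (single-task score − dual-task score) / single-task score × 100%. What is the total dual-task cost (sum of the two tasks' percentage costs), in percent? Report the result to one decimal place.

19.4

Primary cost = (82.1 − 76.9) / 82.1 × 100% = 6.3337%.
Secondary cost = (89.8 − 78.1) / 89.8 × 100% = 13.0290%.
Total = 6.3337% + 13.0290% = 19.3627% ≈ 19.4%.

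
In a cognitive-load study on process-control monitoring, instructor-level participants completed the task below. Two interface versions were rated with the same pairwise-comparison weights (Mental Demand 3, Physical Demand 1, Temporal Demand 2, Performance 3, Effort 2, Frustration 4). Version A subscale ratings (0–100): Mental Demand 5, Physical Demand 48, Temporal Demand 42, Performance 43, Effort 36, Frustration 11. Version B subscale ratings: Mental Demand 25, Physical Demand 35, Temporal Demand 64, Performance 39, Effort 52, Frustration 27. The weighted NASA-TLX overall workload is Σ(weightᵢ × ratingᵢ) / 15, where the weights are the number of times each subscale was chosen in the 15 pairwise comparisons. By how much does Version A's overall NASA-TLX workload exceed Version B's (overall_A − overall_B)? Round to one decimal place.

Version A weighted sum = 3·5 + 1·48 + 2·42 + 3·43 + 2·36 + 4·11 = 15 + 48 + 84 + 129 + 72 + 44 = 392; overall_A = 392/15 = 26.1333.
Version B weighted sum = 3·25 + 1·35 + 2·64 + 3·39 + 2·52 + 4·27 = 75 + 35 + 128 + 117 + 104 + 108 = 567; overall_B = 567/15 = 37.8000.
Difference = 26.1333 − 37.8000 = -11.6667 ≈ -11.7.

-11.7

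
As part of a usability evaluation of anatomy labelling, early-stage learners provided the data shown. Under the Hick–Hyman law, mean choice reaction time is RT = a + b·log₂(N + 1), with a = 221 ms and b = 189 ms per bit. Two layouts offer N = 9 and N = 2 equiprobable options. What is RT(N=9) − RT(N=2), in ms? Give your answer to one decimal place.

328.3

RT(9) = 221 + 189·log₂(10) = 221 + 189·3.3219 = 848.8391 ms.
RT(2) = 221 + 189·log₂(3) = 221 + 189·1.5850 = 520.5650 ms.
Difference = 848.8391 − 520.5650 = 328.2741 ≈ 328.3 ms.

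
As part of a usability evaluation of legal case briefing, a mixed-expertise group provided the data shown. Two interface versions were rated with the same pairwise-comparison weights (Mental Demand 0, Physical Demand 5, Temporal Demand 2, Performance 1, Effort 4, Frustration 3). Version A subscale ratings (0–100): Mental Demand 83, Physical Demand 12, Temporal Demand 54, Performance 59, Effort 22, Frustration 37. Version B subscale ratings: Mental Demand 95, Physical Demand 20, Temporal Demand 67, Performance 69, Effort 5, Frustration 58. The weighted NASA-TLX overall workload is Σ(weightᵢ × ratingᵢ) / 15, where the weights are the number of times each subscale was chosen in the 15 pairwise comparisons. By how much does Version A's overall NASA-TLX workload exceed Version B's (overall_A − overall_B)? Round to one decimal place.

Version A weighted sum = 0·83 + 5·12 + 2·54 + 1·59 + 4·22 + 3·37 = 0 + 60 + 108 + 59 + 88 + 111 = 426; overall_A = 426/15 = 28.4000.
Version B weighted sum = 0·95 + 5·20 + 2·67 + 1·69 + 4·5 + 3·58 = 0 + 100 + 134 + 69 + 20 + 174 = 497; overall_B = 497/15 = 33.1333.
Difference = 28.4000 − 33.1333 = -4.7333 ≈ -4.7.

-4.7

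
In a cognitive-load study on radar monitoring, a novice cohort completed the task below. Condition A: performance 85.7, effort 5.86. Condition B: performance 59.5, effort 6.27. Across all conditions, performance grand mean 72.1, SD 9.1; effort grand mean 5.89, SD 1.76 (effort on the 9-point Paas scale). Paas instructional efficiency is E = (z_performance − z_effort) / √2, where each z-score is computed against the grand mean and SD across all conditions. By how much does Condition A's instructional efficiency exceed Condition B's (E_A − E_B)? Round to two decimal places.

Condition A: z_P = (85.7 − 72.1)/9.1 = 1.4945; z_E = (5.86 − 5.89)/1.76 = -0.0170; E_A = (1.4945 − (-0.0170))/√2 = 1.0688.
Condition B: z_P = (59.5 − 72.1)/9.1 = -1.3846; z_E = (6.27 − 5.89)/1.76 = 0.2159; E_B = (-1.3846 − 0.2159)/√2 = -1.1317.
E_A − E_B = 1.0688 − (-1.1317) = 2.2005 ≈ 2.20.

2.20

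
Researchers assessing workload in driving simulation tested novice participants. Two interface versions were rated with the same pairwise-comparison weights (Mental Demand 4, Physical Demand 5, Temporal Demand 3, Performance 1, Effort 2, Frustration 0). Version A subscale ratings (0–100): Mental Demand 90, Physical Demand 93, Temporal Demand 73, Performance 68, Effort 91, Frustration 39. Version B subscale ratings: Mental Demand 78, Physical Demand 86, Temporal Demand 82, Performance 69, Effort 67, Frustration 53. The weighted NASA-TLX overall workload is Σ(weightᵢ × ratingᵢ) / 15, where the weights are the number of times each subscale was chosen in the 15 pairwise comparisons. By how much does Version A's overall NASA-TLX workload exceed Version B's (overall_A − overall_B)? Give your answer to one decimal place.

6.9

Version A weighted sum = 4·90 + 5·93 + 3·73 + 1·68 + 2·91 + 0·39 = 360 + 465 + 219 + 68 + 182 + 0 = 1294; overall_A = 1294/15 = 86.2667.
Version B weighted sum = 4·78 + 5·86 + 3·82 + 1·69 + 2·67 + 0·53 = 312 + 430 + 246 + 69 + 134 + 0 = 1191; overall_B = 1191/15 = 79.4000.
Difference = 86.2667 − 79.4000 = 6.8667 ≈ 6.9.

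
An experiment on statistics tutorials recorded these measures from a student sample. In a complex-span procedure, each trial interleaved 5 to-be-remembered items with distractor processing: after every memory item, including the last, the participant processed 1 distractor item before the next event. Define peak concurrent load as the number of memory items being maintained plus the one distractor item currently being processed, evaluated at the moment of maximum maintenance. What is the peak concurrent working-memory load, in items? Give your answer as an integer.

Maintenance is greatest during the distractor(s) after memory item 5: all 5 memory items are being held.
One distractor item is concurrently being processed.
Peak concurrent load = 5 + 1 = 6 items.

6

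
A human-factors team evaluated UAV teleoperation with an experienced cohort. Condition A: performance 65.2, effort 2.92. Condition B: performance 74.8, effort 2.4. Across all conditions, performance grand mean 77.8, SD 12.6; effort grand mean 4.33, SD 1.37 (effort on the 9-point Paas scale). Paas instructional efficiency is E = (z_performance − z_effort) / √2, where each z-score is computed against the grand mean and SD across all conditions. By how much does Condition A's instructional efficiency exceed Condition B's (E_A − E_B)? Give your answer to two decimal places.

-0.81

Condition A: z_P = (65.2 − 77.8)/12.6 = -1.0000; z_E = (2.92 − 4.33)/1.37 = -1.0292; E_A = (-1.0000 − (-1.0292))/√2 = 0.0206.
Condition B: z_P = (74.8 − 77.8)/12.6 = -0.2381; z_E = (2.4 − 4.33)/1.37 = -1.4088; E_B = (-0.2381 − (-1.4088))/√2 = 0.8278.
E_A − E_B = 0.0206 − 0.8278 = -0.8072 ≈ -0.81.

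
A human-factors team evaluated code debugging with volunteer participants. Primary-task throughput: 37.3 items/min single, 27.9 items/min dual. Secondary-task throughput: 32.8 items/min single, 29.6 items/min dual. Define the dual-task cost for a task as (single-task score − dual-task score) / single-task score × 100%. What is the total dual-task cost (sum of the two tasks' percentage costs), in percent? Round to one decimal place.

35.0

Primary cost = (37.3 − 27.9) / 37.3 × 100% = 25.2011%.
Secondary cost = (32.8 − 29.6) / 32.8 × 100% = 9.7561%.
Total = 25.2011% + 9.7561% = 34.9572% ≈ 35.0%.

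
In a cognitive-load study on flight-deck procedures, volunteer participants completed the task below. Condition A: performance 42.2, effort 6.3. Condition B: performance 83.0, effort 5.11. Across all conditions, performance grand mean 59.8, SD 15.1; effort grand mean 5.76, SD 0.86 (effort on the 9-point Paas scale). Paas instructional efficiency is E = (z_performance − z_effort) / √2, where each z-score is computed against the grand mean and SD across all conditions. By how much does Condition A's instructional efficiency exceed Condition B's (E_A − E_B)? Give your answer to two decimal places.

Condition A: z_P = (42.2 − 59.8)/15.1 = -1.1656; z_E = (6.3 − 5.76)/0.86 = 0.6279; E_A = (-1.1656 − 0.6279)/√2 = -1.2682.
Condition B: z_P = (83.0 − 59.8)/15.1 = 1.5364; z_E = (5.11 − 5.76)/0.86 = -0.7558; E_B = (1.5364 − (-0.7558))/√2 = 1.6208.
E_A − E_B = -1.2682 − 1.6208 = -2.8890 ≈ -2.89.

-2.89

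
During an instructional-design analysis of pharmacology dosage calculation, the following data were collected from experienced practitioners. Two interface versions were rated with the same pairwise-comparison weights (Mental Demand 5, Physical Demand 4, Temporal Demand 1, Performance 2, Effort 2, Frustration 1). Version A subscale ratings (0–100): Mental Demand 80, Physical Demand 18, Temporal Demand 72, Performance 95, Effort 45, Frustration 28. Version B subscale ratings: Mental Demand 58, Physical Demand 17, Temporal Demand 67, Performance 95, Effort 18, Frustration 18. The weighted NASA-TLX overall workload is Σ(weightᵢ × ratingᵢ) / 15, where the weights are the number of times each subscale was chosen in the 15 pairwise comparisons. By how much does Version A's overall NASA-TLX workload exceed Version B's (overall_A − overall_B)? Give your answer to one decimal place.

Version A weighted sum = 5·80 + 4·18 + 1·72 + 2·95 + 2·45 + 1·28 = 400 + 72 + 72 + 190 + 90 + 28 = 852; overall_A = 852/15 = 56.8000.
Version B weighted sum = 5·58 + 4·17 + 1·67 + 2·95 + 2·18 + 1·18 = 290 + 68 + 67 + 190 + 36 + 18 = 669; overall_B = 669/15 = 44.6000.
Difference = 56.8000 − 44.6000 = 12.2000 ≈ 12.2.

12.2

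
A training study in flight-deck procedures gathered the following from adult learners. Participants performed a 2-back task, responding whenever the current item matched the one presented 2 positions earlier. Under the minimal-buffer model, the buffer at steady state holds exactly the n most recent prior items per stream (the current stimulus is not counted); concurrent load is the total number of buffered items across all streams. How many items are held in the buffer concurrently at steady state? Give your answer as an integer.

2

The buffer holds the 2 most recent prior items.
Steady-state concurrent load = 2 items.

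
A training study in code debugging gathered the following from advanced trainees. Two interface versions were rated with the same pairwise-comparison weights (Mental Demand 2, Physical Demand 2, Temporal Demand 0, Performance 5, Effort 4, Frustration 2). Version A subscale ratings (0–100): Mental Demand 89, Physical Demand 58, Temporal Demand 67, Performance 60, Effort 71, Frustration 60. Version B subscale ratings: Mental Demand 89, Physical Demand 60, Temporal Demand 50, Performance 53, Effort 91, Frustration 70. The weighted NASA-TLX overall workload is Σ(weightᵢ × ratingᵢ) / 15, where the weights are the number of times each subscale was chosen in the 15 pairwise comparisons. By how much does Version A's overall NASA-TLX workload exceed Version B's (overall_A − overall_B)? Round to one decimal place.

Version A weighted sum = 2·89 + 2·58 + 0·67 + 5·60 + 4·71 + 2·60 = 178 + 116 + 0 + 300 + 284 + 120 = 998; overall_A = 998/15 = 66.5333.
Version B weighted sum = 2·89 + 2·60 + 0·50 + 5·53 + 4·91 + 2·70 = 178 + 120 + 0 + 265 + 364 + 140 = 1067; overall_B = 1067/15 = 71.1333.
Difference = 66.5333 − 71.1333 = -4.6000 ≈ -4.6.

-4.6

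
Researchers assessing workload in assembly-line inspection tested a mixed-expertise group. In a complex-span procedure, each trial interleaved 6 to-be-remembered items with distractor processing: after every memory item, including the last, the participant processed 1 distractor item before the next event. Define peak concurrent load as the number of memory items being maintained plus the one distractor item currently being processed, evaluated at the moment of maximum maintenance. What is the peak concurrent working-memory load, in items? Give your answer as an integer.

7

Maintenance is greatest during the distractor(s) after memory item 6: all 6 memory items are being held.
One distractor item is concurrently being processed.
Peak concurrent load = 6 + 1 = 7 items.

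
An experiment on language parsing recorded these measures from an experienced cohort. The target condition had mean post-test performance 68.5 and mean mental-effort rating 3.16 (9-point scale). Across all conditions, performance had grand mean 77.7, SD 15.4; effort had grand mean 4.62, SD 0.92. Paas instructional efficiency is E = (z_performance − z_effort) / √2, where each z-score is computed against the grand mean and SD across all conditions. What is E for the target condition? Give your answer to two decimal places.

z_performance = (68.5 − 77.7) / 15.4 = -9.2000 / 15.4 = -0.5974.
z_effort = (3.16 − 4.62) / 0.92 = -1.4600 / 0.92 = -1.5870.
z_P − z_E = -0.5974 − (-1.5870) = 0.9896.
E = 0.9896 / √2 = 0.9896 / 1.41421 = 0.6998 ≈ 0.70.

0.70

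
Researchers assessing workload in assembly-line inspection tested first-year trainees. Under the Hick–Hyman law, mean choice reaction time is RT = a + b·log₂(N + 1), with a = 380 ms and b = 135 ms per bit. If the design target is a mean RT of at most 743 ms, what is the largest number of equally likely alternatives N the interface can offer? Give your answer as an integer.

5

Set 380 + 135·log₂(N + 1) ≤ 743.
log₂(N + 1) ≤ (743 − 380) / 135 = 2.6889.
N + 1 ≤ 2^2.6889 = 6.4482.
N ≤ 5.4482, so the largest integer N is 5.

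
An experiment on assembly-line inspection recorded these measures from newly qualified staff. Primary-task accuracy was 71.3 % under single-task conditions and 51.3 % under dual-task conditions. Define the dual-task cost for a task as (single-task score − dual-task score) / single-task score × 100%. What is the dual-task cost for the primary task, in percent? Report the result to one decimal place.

Cost = (71.3 − 51.3) / 71.3 × 100%
     = 20.0000 / 71.3 × 100% = 28.0505%.
≈ 28.1%.

28.1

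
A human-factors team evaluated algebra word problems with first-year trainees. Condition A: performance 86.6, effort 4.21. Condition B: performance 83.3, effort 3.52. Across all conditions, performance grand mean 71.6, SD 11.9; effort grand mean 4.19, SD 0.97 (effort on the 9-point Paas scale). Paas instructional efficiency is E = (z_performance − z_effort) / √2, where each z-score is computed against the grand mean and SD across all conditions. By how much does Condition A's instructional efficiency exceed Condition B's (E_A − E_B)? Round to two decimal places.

Condition A: z_P = (86.6 − 71.6)/11.9 = 1.2605; z_E = (4.21 − 4.19)/0.97 = 0.0206; E_A = (1.2605 − 0.0206)/√2 = 0.8767.
Condition B: z_P = (83.3 − 71.6)/11.9 = 0.9832; z_E = (3.52 − 4.19)/0.97 = -0.6907; E_B = (0.9832 − (-0.6907))/√2 = 1.1836.
E_A − E_B = 0.8767 − 1.1836 = -0.3069 ≈ -0.31.

-0.31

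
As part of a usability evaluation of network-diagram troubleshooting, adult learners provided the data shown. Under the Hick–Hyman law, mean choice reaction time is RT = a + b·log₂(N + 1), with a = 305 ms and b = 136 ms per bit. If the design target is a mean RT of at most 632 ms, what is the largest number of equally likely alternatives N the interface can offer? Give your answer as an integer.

Set 305 + 136·log₂(N + 1) ≤ 632.
log₂(N + 1) ≤ (632 − 305) / 136 = 2.4044.
N + 1 ≤ 2^2.4044 = 5.2942.
N ≤ 4.2942, so the largest integer N is 4.

4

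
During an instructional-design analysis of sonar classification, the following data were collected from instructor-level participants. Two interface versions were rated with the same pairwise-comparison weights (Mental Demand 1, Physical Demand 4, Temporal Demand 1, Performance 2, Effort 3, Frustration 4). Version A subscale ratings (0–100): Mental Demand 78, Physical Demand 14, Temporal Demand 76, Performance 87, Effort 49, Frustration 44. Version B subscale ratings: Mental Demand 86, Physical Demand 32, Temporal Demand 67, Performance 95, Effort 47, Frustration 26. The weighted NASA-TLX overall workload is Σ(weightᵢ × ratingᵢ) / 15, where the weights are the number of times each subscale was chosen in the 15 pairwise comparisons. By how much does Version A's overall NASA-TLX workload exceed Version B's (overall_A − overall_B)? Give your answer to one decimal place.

-0.6

Version A weighted sum = 1·78 + 4·14 + 1·76 + 2·87 + 3·49 + 4·44 = 78 + 56 + 76 + 174 + 147 + 176 = 707; overall_A = 707/15 = 47.1333.
Version B weighted sum = 1·86 + 4·32 + 1·67 + 2·95 + 3·47 + 4·26 = 86 + 128 + 67 + 190 + 141 + 104 = 716; overall_B = 716/15 = 47.7333.
Difference = 47.1333 − 47.7333 = -0.6000 ≈ -0.6.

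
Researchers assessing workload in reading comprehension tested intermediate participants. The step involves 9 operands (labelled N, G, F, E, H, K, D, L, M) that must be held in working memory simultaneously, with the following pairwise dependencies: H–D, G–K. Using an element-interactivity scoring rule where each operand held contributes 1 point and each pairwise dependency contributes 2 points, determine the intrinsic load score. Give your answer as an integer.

13

Count of operands held simultaneously: 9.
Count of pairwise dependencies listed: 2.
Element contribution: 9 × 1 = 9.
Interaction contribution: 2 × 2 = 4.
Intrinsic load = 9 + 4 = 13.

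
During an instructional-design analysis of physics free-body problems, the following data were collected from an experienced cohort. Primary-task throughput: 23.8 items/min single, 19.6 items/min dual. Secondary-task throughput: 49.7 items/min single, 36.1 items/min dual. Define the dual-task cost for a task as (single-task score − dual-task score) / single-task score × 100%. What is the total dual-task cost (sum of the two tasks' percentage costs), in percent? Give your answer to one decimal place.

45.0

Primary cost = (23.8 − 19.6) / 23.8 × 100% = 17.6471%.
Secondary cost = (49.7 − 36.1) / 49.7 × 100% = 27.3642%.
Total = 17.6471% + 27.3642% = 45.0113% ≈ 45.0%.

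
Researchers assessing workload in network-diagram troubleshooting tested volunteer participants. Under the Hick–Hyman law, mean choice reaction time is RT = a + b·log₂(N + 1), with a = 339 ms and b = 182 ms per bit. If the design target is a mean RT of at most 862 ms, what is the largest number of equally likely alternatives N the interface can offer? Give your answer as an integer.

Set 339 + 182·log₂(N + 1) ≤ 862.
log₂(N + 1) ≤ (862 − 339) / 182 = 2.8736.
N + 1 ≤ 2^2.8736 = 7.3289.
N ≤ 6.3289, so the largest integer N is 6.

6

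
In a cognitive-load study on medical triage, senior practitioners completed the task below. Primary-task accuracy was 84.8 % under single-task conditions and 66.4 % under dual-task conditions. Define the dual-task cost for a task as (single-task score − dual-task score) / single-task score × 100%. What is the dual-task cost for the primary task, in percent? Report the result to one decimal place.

Cost = (84.8 − 66.4) / 84.8 × 100%
     = 18.4000 / 84.8 × 100% = 21.6981%.
≈ 21.7%.

21.7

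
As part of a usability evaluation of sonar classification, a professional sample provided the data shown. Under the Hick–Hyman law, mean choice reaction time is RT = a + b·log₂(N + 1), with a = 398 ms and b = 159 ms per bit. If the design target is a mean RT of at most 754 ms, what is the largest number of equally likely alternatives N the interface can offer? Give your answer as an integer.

3

Set 398 + 159·log₂(N + 1) ≤ 754.
log₂(N + 1) ≤ (754 − 398) / 159 = 2.2390.
N + 1 ≤ 2^2.2390 = 4.7207.
N ≤ 3.7207, so the largest integer N is 3.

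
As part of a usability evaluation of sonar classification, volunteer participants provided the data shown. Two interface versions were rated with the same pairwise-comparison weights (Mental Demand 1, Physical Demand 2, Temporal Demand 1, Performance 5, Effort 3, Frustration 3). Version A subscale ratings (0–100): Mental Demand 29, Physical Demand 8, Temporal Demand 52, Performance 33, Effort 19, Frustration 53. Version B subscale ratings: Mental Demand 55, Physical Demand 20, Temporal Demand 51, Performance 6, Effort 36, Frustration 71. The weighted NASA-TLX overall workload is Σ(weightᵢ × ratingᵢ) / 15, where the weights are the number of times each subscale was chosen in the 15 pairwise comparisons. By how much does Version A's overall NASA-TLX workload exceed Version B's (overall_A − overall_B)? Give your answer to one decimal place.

Version A weighted sum = 1·29 + 2·8 + 1·52 + 5·33 + 3·19 + 3·53 = 29 + 16 + 52 + 165 + 57 + 159 = 478; overall_A = 478/15 = 31.8667.
Version B weighted sum = 1·55 + 2·20 + 1·51 + 5·6 + 3·36 + 3·71 = 55 + 40 + 51 + 30 + 108 + 213 = 497; overall_B = 497/15 = 33.1333.
Difference = 31.8667 − 33.1333 = -1.2666 ≈ -1.3.

-1.3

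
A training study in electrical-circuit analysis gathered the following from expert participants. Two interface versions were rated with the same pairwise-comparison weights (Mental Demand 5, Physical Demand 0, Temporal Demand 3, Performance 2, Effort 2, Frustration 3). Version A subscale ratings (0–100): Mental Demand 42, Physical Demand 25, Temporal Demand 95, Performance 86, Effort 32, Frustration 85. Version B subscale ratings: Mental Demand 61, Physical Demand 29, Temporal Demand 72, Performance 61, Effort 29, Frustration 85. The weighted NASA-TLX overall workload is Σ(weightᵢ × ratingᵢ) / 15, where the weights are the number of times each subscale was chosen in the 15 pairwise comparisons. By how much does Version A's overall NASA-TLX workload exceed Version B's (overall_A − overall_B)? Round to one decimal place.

Version A weighted sum = 5·42 + 0·25 + 3·95 + 2·86 + 2·32 + 3·85 = 210 + 0 + 285 + 172 + 64 + 255 = 986; overall_A = 986/15 = 65.7333.
Version B weighted sum = 5·61 + 0·29 + 3·72 + 2·61 + 2·29 + 3·85 = 305 + 0 + 216 + 122 + 58 + 255 = 956; overall_B = 956/15 = 63.7333.
Difference = 65.7333 − 63.7333 = 2.0000 ≈ 2.0.

2.0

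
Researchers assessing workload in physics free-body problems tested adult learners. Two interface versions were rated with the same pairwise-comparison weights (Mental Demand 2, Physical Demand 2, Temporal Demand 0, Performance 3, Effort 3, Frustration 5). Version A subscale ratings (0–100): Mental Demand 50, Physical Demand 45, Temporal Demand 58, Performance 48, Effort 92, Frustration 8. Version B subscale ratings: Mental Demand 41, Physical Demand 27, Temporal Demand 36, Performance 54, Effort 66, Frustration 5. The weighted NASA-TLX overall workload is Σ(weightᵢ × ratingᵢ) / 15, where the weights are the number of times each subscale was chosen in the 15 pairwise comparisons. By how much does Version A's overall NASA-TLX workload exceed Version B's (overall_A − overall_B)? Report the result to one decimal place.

Version A weighted sum = 2·50 + 2·45 + 0·58 + 3·48 + 3·92 + 5·8 = 100 + 90 + 0 + 144 + 276 + 40 = 650; overall_A = 650/15 = 43.3333.
Version B weighted sum = 2·41 + 2·27 + 0·36 + 3·54 + 3·66 + 5·5 = 82 + 54 + 0 + 162 + 198 + 25 = 521; overall_B = 521/15 = 34.7333.
Difference = 43.3333 − 34.7333 = 8.6000 ≈ 8.6.

8.6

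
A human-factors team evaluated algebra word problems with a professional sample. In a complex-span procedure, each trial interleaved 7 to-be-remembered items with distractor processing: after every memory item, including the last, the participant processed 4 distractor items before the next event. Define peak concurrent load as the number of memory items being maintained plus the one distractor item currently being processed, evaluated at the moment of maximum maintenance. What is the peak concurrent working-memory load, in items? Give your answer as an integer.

Maintenance is greatest during the distractor(s) after memory item 7: all 7 memory items are being held.
One distractor item is concurrently being processed.
Peak concurrent load = 7 + 1 = 8 items.

8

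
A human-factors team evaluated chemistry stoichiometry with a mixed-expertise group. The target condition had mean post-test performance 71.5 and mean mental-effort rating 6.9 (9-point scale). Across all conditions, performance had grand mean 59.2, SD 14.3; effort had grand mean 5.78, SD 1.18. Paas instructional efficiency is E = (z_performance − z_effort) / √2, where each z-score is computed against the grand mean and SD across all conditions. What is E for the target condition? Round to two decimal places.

z_performance = (71.5 − 59.2) / 14.3 = 12.3000 / 14.3 = 0.8601.
z_effort = (6.9 − 5.78) / 1.18 = 1.1200 / 1.18 = 0.9492.
z_P − z_E = 0.8601 − 0.9492 = -0.0891.
E = -0.0891 / √2 = -0.0891 / 1.41421 = -0.0630 ≈ -0.06.

-0.06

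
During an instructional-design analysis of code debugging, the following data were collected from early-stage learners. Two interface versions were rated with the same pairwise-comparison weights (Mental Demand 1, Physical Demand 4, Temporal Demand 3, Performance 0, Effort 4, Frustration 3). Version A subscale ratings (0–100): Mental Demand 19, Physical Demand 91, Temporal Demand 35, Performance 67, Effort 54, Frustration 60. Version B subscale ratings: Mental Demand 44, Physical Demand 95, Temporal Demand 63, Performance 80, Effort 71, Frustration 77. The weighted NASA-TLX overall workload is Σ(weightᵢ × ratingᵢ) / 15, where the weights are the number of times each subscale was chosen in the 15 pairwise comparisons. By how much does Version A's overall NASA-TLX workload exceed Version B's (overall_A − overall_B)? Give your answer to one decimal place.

-16.3

Version A weighted sum = 1·19 + 4·91 + 3·35 + 0·67 + 4·54 + 3·60 = 19 + 364 + 105 + 0 + 216 + 180 = 884; overall_A = 884/15 = 58.9333.
Version B weighted sum = 1·44 + 4·95 + 3·63 + 0·80 + 4·71 + 3·77 = 44 + 380 + 189 + 0 + 284 + 231 = 1128; overall_B = 1128/15 = 75.2000.
Difference = 58.9333 − 75.2000 = -16.2667 ≈ -16.3.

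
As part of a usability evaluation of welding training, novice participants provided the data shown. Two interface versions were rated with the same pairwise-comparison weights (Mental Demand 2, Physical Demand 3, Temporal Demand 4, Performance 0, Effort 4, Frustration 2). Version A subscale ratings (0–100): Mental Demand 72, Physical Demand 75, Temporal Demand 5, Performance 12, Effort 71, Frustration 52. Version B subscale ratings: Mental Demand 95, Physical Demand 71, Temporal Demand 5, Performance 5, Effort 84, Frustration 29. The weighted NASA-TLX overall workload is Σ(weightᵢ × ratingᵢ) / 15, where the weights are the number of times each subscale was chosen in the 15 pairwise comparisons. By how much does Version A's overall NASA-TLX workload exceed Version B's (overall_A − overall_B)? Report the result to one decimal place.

Version A weighted sum = 2·72 + 3·75 + 4·5 + 0·12 + 4·71 + 2·52 = 144 + 225 + 20 + 0 + 284 + 104 = 777; overall_A = 777/15 = 51.8000.
Version B weighted sum = 2·95 + 3·71 + 4·5 + 0·5 + 4·84 + 2·29 = 190 + 213 + 20 + 0 + 336 + 58 = 817; overall_B = 817/15 = 54.4667.
Difference = 51.8000 − 54.4667 = -2.6667 ≈ -2.7.

-2.7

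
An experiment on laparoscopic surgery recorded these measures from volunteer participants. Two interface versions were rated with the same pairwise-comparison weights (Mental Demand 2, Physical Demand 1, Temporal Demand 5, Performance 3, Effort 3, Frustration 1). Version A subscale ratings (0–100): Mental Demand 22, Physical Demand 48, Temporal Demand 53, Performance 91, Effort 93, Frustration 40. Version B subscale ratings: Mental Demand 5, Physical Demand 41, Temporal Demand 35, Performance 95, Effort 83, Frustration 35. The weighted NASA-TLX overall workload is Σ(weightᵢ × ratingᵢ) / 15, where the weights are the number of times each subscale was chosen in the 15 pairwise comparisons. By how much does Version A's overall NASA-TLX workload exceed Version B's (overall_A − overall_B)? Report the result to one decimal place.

10.3

Version A weighted sum = 2·22 + 1·48 + 5·53 + 3·91 + 3·93 + 1·40 = 44 + 48 + 265 + 273 + 279 + 40 = 949; overall_A = 949/15 = 63.2667.
Version B weighted sum = 2·5 + 1·41 + 5·35 + 3·95 + 3·83 + 1·35 = 10 + 41 + 175 + 285 + 249 + 35 = 795; overall_B = 795/15 = 53.0000.
Difference = 63.2667 − 53.0000 = 10.2667 ≈ 10.3.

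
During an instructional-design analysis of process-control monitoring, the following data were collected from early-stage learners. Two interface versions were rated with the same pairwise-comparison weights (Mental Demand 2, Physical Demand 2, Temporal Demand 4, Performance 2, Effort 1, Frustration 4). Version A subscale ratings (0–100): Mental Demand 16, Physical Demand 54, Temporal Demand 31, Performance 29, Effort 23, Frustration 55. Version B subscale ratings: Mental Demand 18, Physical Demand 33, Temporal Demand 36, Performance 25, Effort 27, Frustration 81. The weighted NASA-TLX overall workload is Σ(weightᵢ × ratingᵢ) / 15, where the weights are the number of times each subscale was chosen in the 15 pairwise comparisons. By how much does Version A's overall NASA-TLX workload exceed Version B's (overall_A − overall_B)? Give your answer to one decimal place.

-5.5

Version A weighted sum = 2·16 + 2·54 + 4·31 + 2·29 + 1·23 + 4·55 = 32 + 108 + 124 + 58 + 23 + 220 = 565; overall_A = 565/15 = 37.6667.
Version B weighted sum = 2·18 + 2·33 + 4·36 + 2·25 + 1·27 + 4·81 = 36 + 66 + 144 + 50 + 27 + 324 = 647; overall_B = 647/15 = 43.1333.
Difference = 37.6667 − 43.1333 = -5.4666 ≈ -5.5.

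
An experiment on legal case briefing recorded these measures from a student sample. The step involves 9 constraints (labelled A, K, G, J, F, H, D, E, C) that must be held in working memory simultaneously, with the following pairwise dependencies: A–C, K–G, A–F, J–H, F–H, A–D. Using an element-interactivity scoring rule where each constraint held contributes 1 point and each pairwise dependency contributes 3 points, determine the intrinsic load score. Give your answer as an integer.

27

Count of constraints held simultaneously: 9.
Count of pairwise dependencies listed: 6.
Element contribution: 9 × 1 = 9.
Interaction contribution: 6 × 3 = 18.
Intrinsic load = 9 + 18 = 27.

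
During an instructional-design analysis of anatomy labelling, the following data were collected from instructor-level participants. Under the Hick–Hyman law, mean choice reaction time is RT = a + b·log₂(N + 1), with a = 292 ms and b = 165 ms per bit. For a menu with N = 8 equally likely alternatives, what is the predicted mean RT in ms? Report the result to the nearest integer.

815

log₂(8 + 1) = log₂(9) = 3.1699.
RT = 292 + 165 × 3.1699 = 292 + 523.0335 = 815.0335 ms.
≈ 815 ms.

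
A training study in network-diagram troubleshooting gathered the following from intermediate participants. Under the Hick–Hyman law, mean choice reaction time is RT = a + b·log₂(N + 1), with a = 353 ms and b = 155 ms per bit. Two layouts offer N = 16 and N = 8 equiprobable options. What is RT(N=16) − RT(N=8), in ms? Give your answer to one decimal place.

142.2

RT(16) = 353 + 155·log₂(17) = 353 + 155·4.0875 = 986.5625 ms.
RT(8) = 353 + 155·log₂(9) = 353 + 155·3.1699 = 844.3345 ms.
Difference = 986.5625 − 844.3345 = 142.2280 ≈ 142.2 ms.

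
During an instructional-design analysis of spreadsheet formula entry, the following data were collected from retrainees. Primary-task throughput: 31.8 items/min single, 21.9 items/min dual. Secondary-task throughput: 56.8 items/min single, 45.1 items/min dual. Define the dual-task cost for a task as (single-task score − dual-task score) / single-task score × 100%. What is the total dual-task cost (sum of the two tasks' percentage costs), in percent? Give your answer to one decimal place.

Primary cost = (31.8 − 21.9) / 31.8 × 100% = 31.1321%.
Secondary cost = (56.8 − 45.1) / 56.8 × 100% = 20.5986%.
Total = 31.1321% + 20.5986% = 51.7307% ≈ 51.7%.

51.7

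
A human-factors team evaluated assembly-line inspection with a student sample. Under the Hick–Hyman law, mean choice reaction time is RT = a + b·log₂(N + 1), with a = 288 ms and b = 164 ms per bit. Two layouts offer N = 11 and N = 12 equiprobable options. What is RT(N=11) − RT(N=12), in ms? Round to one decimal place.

-18.9

RT(11) = 288 + 164·log₂(12) = 288 + 164·3.5850 = 875.9400 ms.
RT(12) = 288 + 164·log₂(13) = 288 + 164·3.7004 = 894.8656 ms.
Difference = 875.9400 − 894.8656 = -18.9256 ≈ -18.9 ms.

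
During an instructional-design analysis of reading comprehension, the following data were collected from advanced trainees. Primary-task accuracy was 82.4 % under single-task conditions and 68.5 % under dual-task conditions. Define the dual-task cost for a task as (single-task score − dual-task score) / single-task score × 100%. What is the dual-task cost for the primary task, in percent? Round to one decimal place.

Cost = (82.4 − 68.5) / 82.4 × 100%
     = 13.9000 / 82.4 × 100% = 16.8689%.
≈ 16.9%.

16.9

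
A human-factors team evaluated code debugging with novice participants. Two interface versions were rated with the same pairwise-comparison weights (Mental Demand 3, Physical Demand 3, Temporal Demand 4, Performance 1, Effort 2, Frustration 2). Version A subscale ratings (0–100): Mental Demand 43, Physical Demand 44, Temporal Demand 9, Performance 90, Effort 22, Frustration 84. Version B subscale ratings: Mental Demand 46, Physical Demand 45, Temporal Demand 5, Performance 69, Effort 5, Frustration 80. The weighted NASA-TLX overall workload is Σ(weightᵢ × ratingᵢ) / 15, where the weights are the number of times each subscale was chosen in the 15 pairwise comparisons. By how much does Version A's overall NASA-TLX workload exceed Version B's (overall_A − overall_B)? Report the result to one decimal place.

4.5

Version A weighted sum = 3·43 + 3·44 + 4·9 + 1·90 + 2·22 + 2·84 = 129 + 132 + 36 + 90 + 44 + 168 = 599; overall_A = 599/15 = 39.9333.
Version B weighted sum = 3·46 + 3·45 + 4·5 + 1·69 + 2·5 + 2·80 = 138 + 135 + 20 + 69 + 10 + 160 = 532; overall_B = 532/15 = 35.4667.
Difference = 39.9333 − 35.4667 = 4.4666 ≈ 4.5.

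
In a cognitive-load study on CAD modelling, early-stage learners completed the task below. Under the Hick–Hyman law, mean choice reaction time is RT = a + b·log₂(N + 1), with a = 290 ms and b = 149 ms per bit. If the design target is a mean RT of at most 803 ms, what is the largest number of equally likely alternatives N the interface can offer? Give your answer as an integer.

Set 290 + 149·log₂(N + 1) ≤ 803.
log₂(N + 1) ≤ (803 − 290) / 149 = 3.4430.
N + 1 ≤ 2^3.4430 = 10.8754.
N ≤ 9.8754, so the largest integer N is 9.

9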